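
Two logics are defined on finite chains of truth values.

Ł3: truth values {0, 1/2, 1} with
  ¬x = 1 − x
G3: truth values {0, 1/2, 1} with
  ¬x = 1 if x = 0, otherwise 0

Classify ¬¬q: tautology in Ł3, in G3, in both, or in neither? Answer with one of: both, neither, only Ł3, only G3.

neither

In Ł3: at q = 0 the value is 0 — not a tautology.
In G3: at q = 0 the value is 0 — not a tautology.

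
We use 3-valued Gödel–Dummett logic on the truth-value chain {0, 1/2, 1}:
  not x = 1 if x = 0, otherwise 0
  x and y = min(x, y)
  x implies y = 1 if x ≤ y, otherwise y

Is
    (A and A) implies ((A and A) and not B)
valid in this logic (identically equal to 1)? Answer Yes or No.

No

Counterexample: take A = 1/2, B = 1/2.
A and A = 1/2 and 1/2 = 1/2
not B = not 1/2 = 0
(A and A) and not B = 1/2 and 0 = 0
(A and A) implies ((A and A) and not B) = 1/2 implies 0 = 0
This gives 0 ≠ 1.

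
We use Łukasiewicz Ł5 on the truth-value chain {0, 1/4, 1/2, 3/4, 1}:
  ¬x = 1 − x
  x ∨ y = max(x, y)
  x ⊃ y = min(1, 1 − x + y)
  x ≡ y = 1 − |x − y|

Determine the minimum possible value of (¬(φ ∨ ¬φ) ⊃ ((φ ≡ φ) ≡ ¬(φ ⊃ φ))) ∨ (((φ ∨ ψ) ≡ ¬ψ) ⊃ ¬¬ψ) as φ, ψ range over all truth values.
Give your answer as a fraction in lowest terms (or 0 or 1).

1/2

Take φ = 1/2, ψ = 0:
¬φ = ¬1/2 = 1/2
φ ∨ ¬φ = 1/2 ∨ 1/2 = 1/2
¬(φ ∨ ¬φ) = ¬1/2 = 1/2
φ ≡ φ = 1/2 ≡ 1/2 = 1
φ ⊃ φ = 1/2 ⊃ 1/2 = 1
¬(φ ⊃ φ) = ¬1 = 0
(φ ≡ φ) ≡ ¬(φ ⊃ φ) = 1 ≡ 0 = 0
¬(φ ∨ ¬φ) ⊃ ((φ ≡ φ) ≡ ¬(φ ⊃ φ)) = 1/2 ⊃ 0 = 1/2
φ ∨ ψ = 1/2 ∨ 0 = 1/2
¬ψ = ¬0 = 1
(φ ∨ ψ) ≡ ¬ψ = 1/2 ≡ 1 = 1/2
¬ψ = ¬0 = 1
¬¬ψ = ¬1 = 0
((φ ∨ ψ) ≡ ¬ψ) ⊃ ¬¬ψ = 1/2 ⊃ 0 = 1/2
(¬(φ ∨ ¬φ) ⊃ ((φ ≡ φ) ≡ ¬(φ ⊃ φ))) ∨ (((φ ∨ ψ) ≡ ¬ψ) ⊃ ¬¬ψ) = 1/2 ∨ 1/2 = 1/2
No assignment yields a value below 1/2, so this is the minimum.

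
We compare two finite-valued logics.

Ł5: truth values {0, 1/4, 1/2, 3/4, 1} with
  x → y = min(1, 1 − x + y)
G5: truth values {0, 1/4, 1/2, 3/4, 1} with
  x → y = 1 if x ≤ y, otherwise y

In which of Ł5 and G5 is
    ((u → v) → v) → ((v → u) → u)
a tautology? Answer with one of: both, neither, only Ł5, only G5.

In Ł5: every assignment gives 1 — tautology.
In G5: at u = 1/4, v = 0 the value is 1/4 — not a tautology.

only Ł5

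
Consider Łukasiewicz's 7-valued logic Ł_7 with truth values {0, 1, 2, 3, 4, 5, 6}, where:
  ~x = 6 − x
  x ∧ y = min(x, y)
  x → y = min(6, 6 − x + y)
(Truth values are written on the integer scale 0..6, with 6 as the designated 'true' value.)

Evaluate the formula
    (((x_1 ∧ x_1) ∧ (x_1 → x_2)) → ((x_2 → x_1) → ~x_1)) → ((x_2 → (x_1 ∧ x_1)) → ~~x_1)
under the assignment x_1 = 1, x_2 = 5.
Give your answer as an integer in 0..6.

5

x_1 ∧ x_1 = 1 ∧ 1 = 1
x_1 → x_2 = 1 → 5 = 6
(x_1 ∧ x_1) ∧ (x_1 → x_2) = 1 ∧ 6 = 1
x_2 → x_1 = 5 → 1 = 2
~x_1 = ~1 = 5
(x_2 → x_1) → ~x_1 = 2 → 5 = 6
((x_1 ∧ x_1) ∧ (x_1 → x_2)) → ((x_2 → x_1) → ~x_1) = 1 → 6 = 6
x_1 ∧ x_1 = 1 ∧ 1 = 1
x_2 → (x_1 ∧ x_1) = 5 → 1 = 2
~x_1 = ~1 = 5
~~x_1 = ~5 = 1
(x_2 → (x_1 ∧ x_1)) → ~~x_1 = 2 → 1 = 5
(((x_1 ∧ x_1) ∧ (x_1 → x_2)) → ((x_2 → x_1) → ~x_1)) → ((x_2 → (x_1 ∧ x_1)) → ~~x_1) = 6 → 5 = 5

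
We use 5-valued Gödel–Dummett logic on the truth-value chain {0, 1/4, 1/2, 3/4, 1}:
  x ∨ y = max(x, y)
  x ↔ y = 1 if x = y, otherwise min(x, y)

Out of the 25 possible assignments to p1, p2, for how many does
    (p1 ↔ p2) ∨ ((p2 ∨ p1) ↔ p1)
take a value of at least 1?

value 1: 15 assignments (counts)
value 3/4: 1 assignment
value 1/2: 2 assignments
value 1/4: 3 assignments
value 0: 4 assignments
So 15 of the 25 assignments meet the threshold.

15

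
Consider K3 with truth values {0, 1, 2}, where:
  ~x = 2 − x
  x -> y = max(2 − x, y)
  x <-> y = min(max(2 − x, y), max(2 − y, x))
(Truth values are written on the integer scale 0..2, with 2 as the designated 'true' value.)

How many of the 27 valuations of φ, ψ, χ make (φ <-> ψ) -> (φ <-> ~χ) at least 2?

10

value 2: 10 assignments (counts)
value 1: 15 assignments
value 0: 2 assignments
So 10 of the 27 assignments meet the threshold.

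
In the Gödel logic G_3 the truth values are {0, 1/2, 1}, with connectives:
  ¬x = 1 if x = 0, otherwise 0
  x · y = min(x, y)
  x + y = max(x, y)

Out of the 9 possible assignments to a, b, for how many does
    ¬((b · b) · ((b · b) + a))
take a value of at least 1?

a = 0, b = 0 ↦ 1  ≥
a = 0, b = 1/2 ↦ 0  <
a = 0, b = 1 ↦ 0  <
a = 1/2, b = 0 ↦ 1  ≥
a = 1/2, b = 1/2 ↦ 0  <
a = 1/2, b = 1 ↦ 0  <
a = 1, b = 0 ↦ 1  ≥
a = 1, b = 1/2 ↦ 0  <
a = 1, b = 1 ↦ 0  <
So 3 of the 9 assignments meet the threshold.

3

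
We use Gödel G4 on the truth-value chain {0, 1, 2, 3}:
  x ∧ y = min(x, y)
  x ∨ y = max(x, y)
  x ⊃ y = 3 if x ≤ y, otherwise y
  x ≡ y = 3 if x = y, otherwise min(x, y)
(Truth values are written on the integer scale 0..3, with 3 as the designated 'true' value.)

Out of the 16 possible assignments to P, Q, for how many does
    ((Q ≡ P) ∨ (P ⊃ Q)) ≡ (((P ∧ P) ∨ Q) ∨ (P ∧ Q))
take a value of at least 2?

8

P = 0, Q = 0 ↦ 0  <
P = 0, Q = 1 ↦ 1  <
P = 0, Q = 2 ↦ 2  ≥
P = 0, Q = 3 ↦ 3  ≥
P = 1, Q = 0 ↦ 0  <
P = 1, Q = 1 ↦ 1  <
P = 1, Q = 2 ↦ 2  ≥
P = 1, Q = 3 ↦ 3  ≥
P = 2, Q = 0 ↦ 0  <
P = 2, Q = 1 ↦ 1  <
P = 2, Q = 2 ↦ 2  ≥
P = 2, Q = 3 ↦ 3  ≥
P = 3, Q = 0 ↦ 0  <
P = 3, Q = 1 ↦ 1  <
P = 3, Q = 2 ↦ 2  ≥
P = 3, Q = 3 ↦ 3  ≥
So 8 of the 16 assignments meet the threshold.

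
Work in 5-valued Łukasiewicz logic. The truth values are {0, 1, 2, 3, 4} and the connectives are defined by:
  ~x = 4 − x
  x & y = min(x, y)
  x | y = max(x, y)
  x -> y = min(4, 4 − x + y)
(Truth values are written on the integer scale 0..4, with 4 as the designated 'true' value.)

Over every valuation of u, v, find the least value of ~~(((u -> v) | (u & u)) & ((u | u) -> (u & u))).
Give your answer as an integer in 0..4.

Take u = 2, v = 0:
u -> v = 2 -> 0 = 2
u & u = 2 & 2 = 2
(u -> v) | (u & u) = 2 | 2 = 2
u | u = 2 | 2 = 2
u & u = 2 & 2 = 2
(u | u) -> (u & u) = 2 -> 2 = 4
((u -> v) | (u & u)) & ((u | u) -> (u & u)) = 2 & 4 = 2
~(((u -> v) | (u & u)) & ((u | u) -> (u & u))) = ~2 = 2
~~(((u -> v) | (u & u)) & ((u | u) -> (u & u))) = ~2 = 2
No assignment yields a value below 2, so this is the minimum.

2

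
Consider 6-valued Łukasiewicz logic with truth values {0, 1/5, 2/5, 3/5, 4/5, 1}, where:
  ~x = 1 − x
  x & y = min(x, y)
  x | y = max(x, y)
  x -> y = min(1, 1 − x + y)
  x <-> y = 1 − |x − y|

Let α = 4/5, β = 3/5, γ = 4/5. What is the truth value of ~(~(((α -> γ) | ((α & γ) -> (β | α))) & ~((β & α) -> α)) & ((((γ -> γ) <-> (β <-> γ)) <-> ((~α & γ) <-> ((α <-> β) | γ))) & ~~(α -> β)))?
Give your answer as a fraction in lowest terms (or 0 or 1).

α -> γ = 4/5 -> 4/5 = 1
α & γ = 4/5 & 4/5 = 4/5
β | α = 3/5 | 4/5 = 4/5
(α & γ) -> (β | α) = 4/5 -> 4/5 = 1
(α -> γ) | ((α & γ) -> (β | α)) = 1 | 1 = 1
β & α = 3/5 & 4/5 = 3/5
(β & α) -> α = 3/5 -> 4/5 = 1
~((β & α) -> α) = ~1 = 0
((α -> γ) | ((α & γ) -> (β | α))) & ~((β & α) -> α) = 1 & 0 = 0
~(((α -> γ) | ((α & γ) -> (β | α))) & ~((β & α) -> α)) = ~0 = 1
γ -> γ = 4/5 -> 4/5 = 1
β <-> γ = 3/5 <-> 4/5 = 4/5
(γ -> γ) <-> (β <-> γ) = 1 <-> 4/5 = 4/5
~α = ~4/5 = 1/5
~α & γ = 1/5 & 4/5 = 1/5
α <-> β = 4/5 <-> 3/5 = 4/5
(α <-> β) | γ = 4/5 | 4/5 = 4/5
(~α & γ) <-> ((α <-> β) | γ) = 1/5 <-> 4/5 = 2/5
((γ -> γ) <-> (β <-> γ)) <-> ((~α & γ) <-> ((α <-> β) | γ)) = 4/5 <-> 2/5 = 3/5
α -> β = 4/5 -> 3/5 = 4/5
~(α -> β) = ~4/5 = 1/5
~~(α -> β) = ~1/5 = 4/5
(((γ -> γ) <-> (β <-> γ)) <-> ((~α & γ) <-> ((α <-> β) | γ))) & ~~(α -> β) = 3/5 & 4/5 = 3/5
~(((α -> γ) | ((α & γ) -> (β | α))) & ~((β & α) -> α)) & ((((γ -> γ) <-> (β <-> γ)) <-> ((~α & γ) <-> ((α <-> β) | γ))) & ~~(α -> β)) = 1 & 3/5 = 3/5
~(~(((α -> γ) | ((α & γ) -> (β | α))) & ~((β & α) -> α)) & ((((γ -> γ) <-> (β <-> γ)) <-> ((~α & γ) <-> ((α <-> β) | γ))) & ~~(α -> β))) = ~3/5 = 2/5

2/5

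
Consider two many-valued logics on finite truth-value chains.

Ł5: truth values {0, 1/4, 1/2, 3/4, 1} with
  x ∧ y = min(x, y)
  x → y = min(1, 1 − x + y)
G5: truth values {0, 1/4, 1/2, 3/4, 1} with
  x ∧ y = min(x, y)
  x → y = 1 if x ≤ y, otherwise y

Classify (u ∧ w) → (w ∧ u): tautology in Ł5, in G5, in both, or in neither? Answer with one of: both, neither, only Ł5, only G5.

both

In Ł5: every assignment gives 1 — tautology.
In G5: every assignment gives 1 — tautology.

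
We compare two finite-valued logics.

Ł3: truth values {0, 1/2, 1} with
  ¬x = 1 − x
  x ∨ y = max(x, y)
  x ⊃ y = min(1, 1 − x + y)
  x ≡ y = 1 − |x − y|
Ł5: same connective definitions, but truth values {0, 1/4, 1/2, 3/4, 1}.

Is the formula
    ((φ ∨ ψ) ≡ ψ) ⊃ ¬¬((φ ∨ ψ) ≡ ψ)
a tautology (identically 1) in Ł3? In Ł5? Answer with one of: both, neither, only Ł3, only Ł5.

both

In Ł3: every assignment gives 1 — tautology.
In Ł5: every assignment gives 1 — tautology.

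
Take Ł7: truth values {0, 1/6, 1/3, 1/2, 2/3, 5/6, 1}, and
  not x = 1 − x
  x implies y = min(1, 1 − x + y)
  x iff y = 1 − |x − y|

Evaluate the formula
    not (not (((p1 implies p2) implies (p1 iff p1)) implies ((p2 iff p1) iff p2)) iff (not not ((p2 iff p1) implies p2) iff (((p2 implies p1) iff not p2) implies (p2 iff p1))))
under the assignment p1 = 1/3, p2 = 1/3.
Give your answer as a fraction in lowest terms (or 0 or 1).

p1 implies p2 = 1/3 implies 1/3 = 1
p1 iff p1 = 1/3 iff 1/3 = 1
(p1 implies p2) implies (p1 iff p1) = 1 implies 1 = 1
p2 iff p1 = 1/3 iff 1/3 = 1
(p2 iff p1) iff p2 = 1 iff 1/3 = 1/3
((p1 implies p2) implies (p1 iff p1)) implies ((p2 iff p1) iff p2) = 1 implies 1/3 = 1/3
not (((p1 implies p2) implies (p1 iff p1)) implies ((p2 iff p1) iff p2)) = not 1/3 = 2/3
p2 iff p1 = 1/3 iff 1/3 = 1
(p2 iff p1) implies p2 = 1 implies 1/3 = 1/3
not ((p2 iff p1) implies p2) = not 1/3 = 2/3
not not ((p2 iff p1) implies p2) = not 2/3 = 1/3
p2 implies p1 = 1/3 implies 1/3 = 1
not p2 = not 1/3 = 2/3
(p2 implies p1) iff not p2 = 1 iff 2/3 = 2/3
p2 iff p1 = 1/3 iff 1/3 = 1
((p2 implies p1) iff not p2) implies (p2 iff p1) = 2/3 implies 1 = 1
not not ((p2 iff p1) implies p2) iff (((p2 implies p1) iff not p2) implies (p2 iff p1)) = 1/3 iff 1 = 1/3
not (((p1 implies p2) implies (p1 iff p1)) implies ((p2 iff p1) iff p2)) iff (not not ((p2 iff p1) implies p2) iff (((p2 implies p1) iff not p2) implies (p2 iff p1))) = 2/3 iff 1/3 = 2/3
not (not (((p1 implies p2) implies (p1 iff p1)) implies ((p2 iff p1) iff p2)) iff (not not ((p2 iff p1) implies p2) iff (((p2 implies p1) iff not p2) implies (p2 iff p1)))) = not 2/3 = 1/3

1/3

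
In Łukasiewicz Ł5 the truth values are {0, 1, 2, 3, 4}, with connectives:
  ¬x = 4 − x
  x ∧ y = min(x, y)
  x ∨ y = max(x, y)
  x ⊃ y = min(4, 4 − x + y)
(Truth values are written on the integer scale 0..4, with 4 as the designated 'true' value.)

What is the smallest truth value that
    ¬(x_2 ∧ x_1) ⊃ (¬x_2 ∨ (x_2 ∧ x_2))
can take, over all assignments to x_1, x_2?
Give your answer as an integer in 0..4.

2

Take x_1 = 0, x_2 = 2:
x_2 ∧ x_1 = 2 ∧ 0 = 0
¬(x_2 ∧ x_1) = ¬0 = 4
¬x_2 = ¬2 = 2
x_2 ∧ x_2 = 2 ∧ 2 = 2
¬x_2 ∨ (x_2 ∧ x_2) = 2 ∨ 2 = 2
¬(x_2 ∧ x_1) ⊃ (¬x_2 ∨ (x_2 ∧ x_2)) = 4 ⊃ 2 = 2
No assignment yields a value below 2, so this is the minimum.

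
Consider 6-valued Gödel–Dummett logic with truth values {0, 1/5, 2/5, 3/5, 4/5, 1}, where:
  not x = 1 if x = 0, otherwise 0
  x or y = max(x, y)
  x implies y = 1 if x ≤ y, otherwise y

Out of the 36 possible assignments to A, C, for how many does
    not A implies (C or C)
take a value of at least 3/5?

value 1: 31 assignments (counts)
value 4/5: 1 assignment (counts)
value 3/5: 1 assignment (counts)
value 2/5: 1 assignment
value 1/5: 1 assignment
value 0: 1 assignment
So 33 of the 36 assignments meet the threshold.

33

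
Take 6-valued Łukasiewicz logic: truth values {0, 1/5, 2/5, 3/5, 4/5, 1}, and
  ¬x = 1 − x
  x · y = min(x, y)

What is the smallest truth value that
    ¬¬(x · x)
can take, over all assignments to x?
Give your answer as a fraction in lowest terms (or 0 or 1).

Take x = 0:
x · x = 0 · 0 = 0
¬(x · x) = ¬0 = 1
¬¬(x · x) = ¬1 = 0
No assignment yields a value below 0, so this is the minimum.

0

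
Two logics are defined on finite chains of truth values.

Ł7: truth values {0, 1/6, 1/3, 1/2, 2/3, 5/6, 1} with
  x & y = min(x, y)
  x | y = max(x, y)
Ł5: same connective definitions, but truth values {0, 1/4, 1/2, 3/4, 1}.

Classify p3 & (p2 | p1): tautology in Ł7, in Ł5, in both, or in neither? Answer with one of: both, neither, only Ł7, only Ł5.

neither

In Ł7: at p1 = 0, p2 = 0, p3 = 0 the value is 0 — not a tautology.
In Ł5: at p1 = 0, p2 = 0, p3 = 0 the value is 0 — not a tautology.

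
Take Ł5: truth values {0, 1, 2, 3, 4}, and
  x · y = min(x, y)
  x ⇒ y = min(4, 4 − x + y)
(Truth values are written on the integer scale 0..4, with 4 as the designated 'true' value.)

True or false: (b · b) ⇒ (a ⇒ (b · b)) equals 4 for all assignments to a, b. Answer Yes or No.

Yes

At a = 1, b = 3, for instance:
b · b = 3 · 3 = 3
a ⇒ (b · b) = 1 ⇒ 3 = 4
(b · b) ⇒ (a ⇒ (b · b)) = 3 ⇒ 4 = 4
and checking the remaining 24 assignments likewise gives ≥ 4 in every case.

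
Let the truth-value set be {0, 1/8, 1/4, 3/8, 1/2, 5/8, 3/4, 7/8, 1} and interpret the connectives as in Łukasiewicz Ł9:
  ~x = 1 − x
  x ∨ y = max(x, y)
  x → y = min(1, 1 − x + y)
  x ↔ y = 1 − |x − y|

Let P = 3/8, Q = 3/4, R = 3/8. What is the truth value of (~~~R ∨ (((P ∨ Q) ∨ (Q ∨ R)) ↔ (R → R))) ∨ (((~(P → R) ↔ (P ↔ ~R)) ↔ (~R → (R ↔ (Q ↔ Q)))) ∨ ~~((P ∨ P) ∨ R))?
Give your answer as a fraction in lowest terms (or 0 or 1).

3/4

~R = ~3/8 = 5/8
~~R = ~5/8 = 3/8
~~~R = ~3/8 = 5/8
P ∨ Q = 3/8 ∨ 3/4 = 3/4
Q ∨ R = 3/4 ∨ 3/8 = 3/4
(P ∨ Q) ∨ (Q ∨ R) = 3/4 ∨ 3/4 = 3/4
R → R = 3/8 → 3/8 = 1
((P ∨ Q) ∨ (Q ∨ R)) ↔ (R → R) = 3/4 ↔ 1 = 3/4
~~~R ∨ (((P ∨ Q) ∨ (Q ∨ R)) ↔ (R → R)) = 5/8 ∨ 3/4 = 3/4
P → R = 3/8 → 3/8 = 1
~(P → R) = ~1 = 0
~R = ~3/8 = 5/8
P ↔ ~R = 3/8 ↔ 5/8 = 3/4
~(P → R) ↔ (P ↔ ~R) = 0 ↔ 3/4 = 1/4
~R = ~3/8 = 5/8
Q ↔ Q = 3/4 ↔ 3/4 = 1
R ↔ (Q ↔ Q) = 3/8 ↔ 1 = 3/8
~R → (R ↔ (Q ↔ Q)) = 5/8 → 3/8 = 3/4
(~(P → R) ↔ (P ↔ ~R)) ↔ (~R → (R ↔ (Q ↔ Q))) = 1/4 ↔ 3/4 = 1/2
P ∨ P = 3/8 ∨ 3/8 = 3/8
(P ∨ P) ∨ R = 3/8 ∨ 3/8 = 3/8
~((P ∨ P) ∨ R) = ~3/8 = 5/8
~~((P ∨ P) ∨ R) = ~5/8 = 3/8
((~(P → R) ↔ (P ↔ ~R)) ↔ (~R → (R ↔ (Q ↔ Q)))) ∨ ~~((P ∨ P) ∨ R) = 1/2 ∨ 3/8 = 1/2
(~~~R ∨ (((P ∨ Q) ∨ (Q ∨ R)) ↔ (R → R))) ∨ (((~(P → R) ↔ (P ↔ ~R)) ↔ (~R → (R ↔ (Q ↔ Q)))) ∨ ~~((P ∨ P) ∨ R)) = 3/4 ∨ 1/2 = 3/4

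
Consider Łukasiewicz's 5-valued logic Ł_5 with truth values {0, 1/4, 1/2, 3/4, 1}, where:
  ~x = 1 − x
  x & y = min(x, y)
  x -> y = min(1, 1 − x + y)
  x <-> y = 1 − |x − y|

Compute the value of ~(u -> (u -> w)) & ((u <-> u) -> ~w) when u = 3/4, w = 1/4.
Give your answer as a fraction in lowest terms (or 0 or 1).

u -> w = 3/4 -> 1/4 = 1/2
u -> (u -> w) = 3/4 -> 1/2 = 3/4
~(u -> (u -> w)) = ~3/4 = 1/4
u <-> u = 3/4 <-> 3/4 = 1
~w = ~1/4 = 3/4
(u <-> u) -> ~w = 1 -> 3/4 = 3/4
~(u -> (u -> w)) & ((u <-> u) -> ~w) = 1/4 & 3/4 = 1/4

1/4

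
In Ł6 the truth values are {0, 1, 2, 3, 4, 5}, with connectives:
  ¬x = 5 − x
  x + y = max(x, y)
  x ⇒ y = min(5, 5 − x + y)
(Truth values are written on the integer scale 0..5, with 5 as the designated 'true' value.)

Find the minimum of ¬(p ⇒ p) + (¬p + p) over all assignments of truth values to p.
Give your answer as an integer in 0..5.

3

Take p = 2:
p ⇒ p = 2 ⇒ 2 = 5
¬(p ⇒ p) = ¬5 = 0
¬p = ¬2 = 3
¬p + p = 3 + 2 = 3
¬(p ⇒ p) + (¬p + p) = 0 + 3 = 3
No assignment yields a value below 3, so this is the minimum.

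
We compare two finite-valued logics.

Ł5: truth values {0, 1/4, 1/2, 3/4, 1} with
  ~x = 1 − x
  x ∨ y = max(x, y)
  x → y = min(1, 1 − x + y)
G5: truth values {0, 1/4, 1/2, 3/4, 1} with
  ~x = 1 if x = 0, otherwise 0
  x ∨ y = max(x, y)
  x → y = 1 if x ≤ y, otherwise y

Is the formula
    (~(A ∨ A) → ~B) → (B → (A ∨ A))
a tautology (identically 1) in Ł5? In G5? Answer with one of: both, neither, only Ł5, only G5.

only Ł5

In Ł5: every assignment gives 1 — tautology.
In G5: at A = 1/4, B = 1/2 the value is 1/4 — not a tautology.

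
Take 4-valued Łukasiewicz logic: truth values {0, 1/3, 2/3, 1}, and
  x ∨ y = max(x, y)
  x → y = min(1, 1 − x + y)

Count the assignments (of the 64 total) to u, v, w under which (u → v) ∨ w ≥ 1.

46

value 1: 46 assignments (counts)
value 2/3: 12 assignments
value 1/3: 5 assignments
value 0: 1 assignment
So 46 of the 64 assignments meet the threshold.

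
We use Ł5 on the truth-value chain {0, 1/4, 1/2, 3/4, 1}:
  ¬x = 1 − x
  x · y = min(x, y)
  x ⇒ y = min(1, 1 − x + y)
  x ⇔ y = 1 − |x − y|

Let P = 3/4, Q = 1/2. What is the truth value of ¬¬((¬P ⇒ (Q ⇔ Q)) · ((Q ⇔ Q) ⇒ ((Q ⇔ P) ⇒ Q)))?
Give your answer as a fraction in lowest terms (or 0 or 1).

3/4

¬P = ¬3/4 = 1/4
Q ⇔ Q = 1/2 ⇔ 1/2 = 1
¬P ⇒ (Q ⇔ Q) = 1/4 ⇒ 1 = 1
Q ⇔ Q = 1/2 ⇔ 1/2 = 1
Q ⇔ P = 1/2 ⇔ 3/4 = 3/4
(Q ⇔ P) ⇒ Q = 3/4 ⇒ 1/2 = 3/4
(Q ⇔ Q) ⇒ ((Q ⇔ P) ⇒ Q) = 1 ⇒ 3/4 = 3/4
(¬P ⇒ (Q ⇔ Q)) · ((Q ⇔ Q) ⇒ ((Q ⇔ P) ⇒ Q)) = 1 · 3/4 = 3/4
¬((¬P ⇒ (Q ⇔ Q)) · ((Q ⇔ Q) ⇒ ((Q ⇔ P) ⇒ Q))) = ¬3/4 = 1/4
¬¬((¬P ⇒ (Q ⇔ Q)) · ((Q ⇔ Q) ⇒ ((Q ⇔ P) ⇒ Q))) = ¬1/4 = 3/4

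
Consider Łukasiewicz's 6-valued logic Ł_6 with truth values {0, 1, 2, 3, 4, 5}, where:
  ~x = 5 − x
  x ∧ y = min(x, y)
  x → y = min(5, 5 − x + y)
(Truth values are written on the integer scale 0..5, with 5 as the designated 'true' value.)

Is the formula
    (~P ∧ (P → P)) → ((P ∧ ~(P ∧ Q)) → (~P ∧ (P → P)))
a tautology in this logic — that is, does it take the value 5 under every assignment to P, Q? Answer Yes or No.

Yes

At P = 4, Q = 4, for instance:
~P = ~4 = 1
P → P = 4 → 4 = 5
~P ∧ (P → P) = 1 ∧ 5 = 1
P ∧ Q = 4 ∧ 4 = 4
~(P ∧ Q) = ~4 = 1
P ∧ ~(P ∧ Q) = 4 ∧ 1 = 1
(P ∧ ~(P ∧ Q)) → (~P ∧ (P → P)) = 1 → 1 = 5
(~P ∧ (P → P)) → ((P ∧ ~(P ∧ Q)) → (~P ∧ (P → P))) = 1 → 5 = 5
and checking the remaining 35 assignments likewise gives ≥ 5 in every case.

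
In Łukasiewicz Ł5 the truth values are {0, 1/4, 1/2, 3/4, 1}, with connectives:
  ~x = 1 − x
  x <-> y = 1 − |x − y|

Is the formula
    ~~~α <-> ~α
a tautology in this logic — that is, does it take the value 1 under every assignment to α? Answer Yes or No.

Yes

α = 0 ↦ 1
α = 1/4 ↦ 1
α = 1/2 ↦ 1
α = 3/4 ↦ 1
α = 1 ↦ 1
Every assignment gives a value ≥ 1.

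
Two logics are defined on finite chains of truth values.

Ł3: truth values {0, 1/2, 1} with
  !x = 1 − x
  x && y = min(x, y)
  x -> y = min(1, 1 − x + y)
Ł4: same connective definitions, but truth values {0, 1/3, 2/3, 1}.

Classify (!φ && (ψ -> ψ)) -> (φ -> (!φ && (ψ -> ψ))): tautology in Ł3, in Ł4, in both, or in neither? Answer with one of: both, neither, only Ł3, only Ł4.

In Ł3: every assignment gives 1 — tautology.
In Ł4: every assignment gives 1 — tautology.

both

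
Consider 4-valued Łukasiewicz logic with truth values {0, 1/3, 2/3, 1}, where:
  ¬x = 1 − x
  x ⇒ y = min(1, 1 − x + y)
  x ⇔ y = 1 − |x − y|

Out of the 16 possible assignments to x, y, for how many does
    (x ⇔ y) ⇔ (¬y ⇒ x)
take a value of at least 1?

x = 0, y = 0 ↦ 0  <
x = 0, y = 1/3 ↦ 2/3  <
x = 0, y = 2/3 ↦ 2/3  <
x = 0, y = 1 ↦ 0  <
x = 1/3, y = 0 ↦ 2/3  <
x = 1/3, y = 1/3 ↦ 2/3  <
x = 1/3, y = 2/3 ↦ 2/3  <
x = 1/3, y = 1 ↦ 1/3  <
x = 2/3, y = 0 ↦ 2/3  <
x = 2/3, y = 1/3 ↦ 2/3  <
x = 2/3, y = 2/3 ↦ 1  ≥
x = 2/3, y = 1 ↦ 2/3  <
x = 1, y = 0 ↦ 0  <
x = 1, y = 1/3 ↦ 1/3  <
x = 1, y = 2/3 ↦ 2/3  <
x = 1, y = 1 ↦ 1  ≥
So 2 of the 16 assignments meet the threshold.

2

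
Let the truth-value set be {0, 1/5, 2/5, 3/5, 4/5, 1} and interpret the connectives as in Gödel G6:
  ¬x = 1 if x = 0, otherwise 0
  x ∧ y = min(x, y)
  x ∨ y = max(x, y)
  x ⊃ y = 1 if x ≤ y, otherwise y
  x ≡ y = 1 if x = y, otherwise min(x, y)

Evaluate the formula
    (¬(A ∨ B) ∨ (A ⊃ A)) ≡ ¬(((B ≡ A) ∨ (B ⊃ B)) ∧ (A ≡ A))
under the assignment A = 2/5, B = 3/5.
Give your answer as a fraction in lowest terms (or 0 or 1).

A ∨ B = 2/5 ∨ 3/5 = 3/5
¬(A ∨ B) = ¬3/5 = 0
A ⊃ A = 2/5 ⊃ 2/5 = 1
¬(A ∨ B) ∨ (A ⊃ A) = 0 ∨ 1 = 1
B ≡ A = 3/5 ≡ 2/5 = 2/5
B ⊃ B = 3/5 ⊃ 3/5 = 1
(B ≡ A) ∨ (B ⊃ B) = 2/5 ∨ 1 = 1
A ≡ A = 2/5 ≡ 2/5 = 1
((B ≡ A) ∨ (B ⊃ B)) ∧ (A ≡ A) = 1 ∧ 1 = 1
¬(((B ≡ A) ∨ (B ⊃ B)) ∧ (A ≡ A)) = ¬1 = 0
(¬(A ∨ B) ∨ (A ⊃ A)) ≡ ¬(((B ≡ A) ∨ (B ⊃ B)) ∧ (A ≡ A)) = 1 ≡ 0 = 0

0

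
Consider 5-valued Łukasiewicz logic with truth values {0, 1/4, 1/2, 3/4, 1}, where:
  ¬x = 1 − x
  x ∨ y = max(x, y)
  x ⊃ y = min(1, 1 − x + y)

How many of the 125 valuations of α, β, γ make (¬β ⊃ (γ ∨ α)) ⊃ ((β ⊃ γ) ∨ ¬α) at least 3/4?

107

value 1: 89 assignments (counts)
value 3/4: 18 assignments (counts)
value 1/2: 12 assignments
value 1/4: 5 assignments
value 0: 1 assignment
So 107 of the 125 assignments meet the threshold.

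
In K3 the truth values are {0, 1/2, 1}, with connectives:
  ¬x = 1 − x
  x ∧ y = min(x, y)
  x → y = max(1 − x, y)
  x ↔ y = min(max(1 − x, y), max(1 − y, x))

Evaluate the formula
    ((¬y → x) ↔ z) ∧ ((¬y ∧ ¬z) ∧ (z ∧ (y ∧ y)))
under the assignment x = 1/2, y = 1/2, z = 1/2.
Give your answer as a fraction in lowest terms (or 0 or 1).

¬y = ¬1/2 = 1/2
¬y → x = 1/2 → 1/2 = 1/2
(¬y → x) ↔ z = 1/2 ↔ 1/2 = 1/2
¬y = ¬1/2 = 1/2
¬z = ¬1/2 = 1/2
¬y ∧ ¬z = 1/2 ∧ 1/2 = 1/2
y ∧ y = 1/2 ∧ 1/2 = 1/2
z ∧ (y ∧ y) = 1/2 ∧ 1/2 = 1/2
(¬y ∧ ¬z) ∧ (z ∧ (y ∧ y)) = 1/2 ∧ 1/2 = 1/2
((¬y → x) ↔ z) ∧ ((¬y ∧ ¬z) ∧ (z ∧ (y ∧ y))) = 1/2 ∧ 1/2 = 1/2

1/2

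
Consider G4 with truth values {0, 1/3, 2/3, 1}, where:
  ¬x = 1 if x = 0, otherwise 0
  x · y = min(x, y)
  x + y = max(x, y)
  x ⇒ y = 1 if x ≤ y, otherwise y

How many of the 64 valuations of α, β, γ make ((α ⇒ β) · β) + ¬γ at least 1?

28

value 1: 28 assignments (counts)
value 2/3: 12 assignments
value 1/3: 12 assignments
value 0: 12 assignments
So 28 of the 64 assignments meet the threshold.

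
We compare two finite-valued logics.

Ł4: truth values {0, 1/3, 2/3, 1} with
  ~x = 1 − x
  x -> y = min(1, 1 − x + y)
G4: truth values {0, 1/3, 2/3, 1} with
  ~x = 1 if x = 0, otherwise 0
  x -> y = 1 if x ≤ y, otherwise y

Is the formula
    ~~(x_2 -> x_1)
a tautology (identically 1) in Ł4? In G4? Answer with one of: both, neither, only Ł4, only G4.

In Ł4: at x_1 = 0, x_2 = 1/3 the value is 2/3 — not a tautology.
In G4: at x_1 = 0, x_2 = 1/3 the value is 0 — not a tautology.

neither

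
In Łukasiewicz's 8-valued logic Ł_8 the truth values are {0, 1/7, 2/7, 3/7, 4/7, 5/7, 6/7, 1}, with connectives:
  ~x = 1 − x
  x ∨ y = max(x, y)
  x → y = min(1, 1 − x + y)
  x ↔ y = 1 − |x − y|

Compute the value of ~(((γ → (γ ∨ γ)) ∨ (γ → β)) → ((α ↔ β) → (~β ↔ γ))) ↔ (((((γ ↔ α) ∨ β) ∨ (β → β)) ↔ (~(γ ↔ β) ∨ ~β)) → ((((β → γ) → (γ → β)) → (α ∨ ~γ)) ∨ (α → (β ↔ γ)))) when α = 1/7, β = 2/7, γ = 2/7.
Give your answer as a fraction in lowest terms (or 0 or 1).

2/7

γ ∨ γ = 2/7 ∨ 2/7 = 2/7
γ → (γ ∨ γ) = 2/7 → 2/7 = 1
γ → β = 2/7 → 2/7 = 1
(γ → (γ ∨ γ)) ∨ (γ → β) = 1 ∨ 1 = 1
α ↔ β = 1/7 ↔ 2/7 = 6/7
~β = ~2/7 = 5/7
~β ↔ γ = 5/7 ↔ 2/7 = 4/7
(α ↔ β) → (~β ↔ γ) = 6/7 → 4/7 = 5/7
((γ → (γ ∨ γ)) ∨ (γ → β)) → ((α ↔ β) → (~β ↔ γ)) = 1 → 5/7 = 5/7
~(((γ → (γ ∨ γ)) ∨ (γ → β)) → ((α ↔ β) → (~β ↔ γ))) = ~5/7 = 2/7
γ ↔ α = 2/7 ↔ 1/7 = 6/7
(γ ↔ α) ∨ β = 6/7 ∨ 2/7 = 6/7
β → β = 2/7 → 2/7 = 1
((γ ↔ α) ∨ β) ∨ (β → β) = 6/7 ∨ 1 = 1
γ ↔ β = 2/7 ↔ 2/7 = 1
~(γ ↔ β) = ~1 = 0
~β = ~2/7 = 5/7
~(γ ↔ β) ∨ ~β = 0 ∨ 5/7 = 5/7
(((γ ↔ α) ∨ β) ∨ (β → β)) ↔ (~(γ ↔ β) ∨ ~β) = 1 ↔ 5/7 = 5/7
β → γ = 2/7 → 2/7 = 1
γ → β = 2/7 → 2/7 = 1
(β → γ) → (γ → β) = 1 → 1 = 1
~γ = ~2/7 = 5/7
α ∨ ~γ = 1/7 ∨ 5/7 = 5/7
((β → γ) → (γ → β)) → (α ∨ ~γ) = 1 → 5/7 = 5/7
β ↔ γ = 2/7 ↔ 2/7 = 1
α → (β ↔ γ) = 1/7 → 1 = 1
(((β → γ) → (γ → β)) → (α ∨ ~γ)) ∨ (α → (β ↔ γ)) = 5/7 ∨ 1 = 1
((((γ ↔ α) ∨ β) ∨ (β → β)) ↔ (~(γ ↔ β) ∨ ~β)) → ((((β → γ) → (γ → β)) → (α ∨ ~γ)) ∨ (α → (β ↔ γ))) = 5/7 → 1 = 1
~(((γ → (γ ∨ γ)) ∨ (γ → β)) → ((α ↔ β) → (~β ↔ γ))) ↔ (((((γ ↔ α) ∨ β) ∨ (β → β)) ↔ (~(γ ↔ β) ∨ ~β)) → ((((β → γ) → (γ → β)) → (α ∨ ~γ)) ∨ (α → (β ↔ γ)))) = 2/7 ↔ 1 = 2/7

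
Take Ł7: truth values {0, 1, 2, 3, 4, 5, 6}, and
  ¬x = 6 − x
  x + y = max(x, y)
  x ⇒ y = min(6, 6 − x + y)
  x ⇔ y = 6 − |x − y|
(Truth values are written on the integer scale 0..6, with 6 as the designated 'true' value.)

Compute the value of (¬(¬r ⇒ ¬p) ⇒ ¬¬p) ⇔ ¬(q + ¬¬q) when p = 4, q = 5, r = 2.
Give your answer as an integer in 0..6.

1

¬r = ¬2 = 4
¬p = ¬4 = 2
¬r ⇒ ¬p = 4 ⇒ 2 = 4
¬(¬r ⇒ ¬p) = ¬4 = 2
¬p = ¬4 = 2
¬¬p = ¬2 = 4
¬(¬r ⇒ ¬p) ⇒ ¬¬p = 2 ⇒ 4 = 6
¬q = ¬5 = 1
¬¬q = ¬1 = 5
q + ¬¬q = 5 + 5 = 5
¬(q + ¬¬q) = ¬5 = 1
(¬(¬r ⇒ ¬p) ⇒ ¬¬p) ⇔ ¬(q + ¬¬q) = 6 ⇔ 1 = 1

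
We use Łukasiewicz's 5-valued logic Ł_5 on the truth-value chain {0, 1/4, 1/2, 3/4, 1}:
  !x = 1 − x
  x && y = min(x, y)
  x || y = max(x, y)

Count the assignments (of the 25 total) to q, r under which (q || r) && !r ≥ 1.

1

value 1: 1 assignment (counts)
value 3/4: 3 assignments
value 1/2: 7 assignments
value 1/4: 8 assignments
value 0: 6 assignments
So 1 of the 25 assignments meets the threshold.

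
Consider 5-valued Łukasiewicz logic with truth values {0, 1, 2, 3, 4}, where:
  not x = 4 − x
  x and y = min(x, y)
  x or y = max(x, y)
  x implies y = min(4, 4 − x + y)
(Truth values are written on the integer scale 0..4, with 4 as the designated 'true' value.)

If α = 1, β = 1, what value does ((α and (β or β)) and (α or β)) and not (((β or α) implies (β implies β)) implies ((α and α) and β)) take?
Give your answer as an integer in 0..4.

β or β = 1 or 1 = 1
α and (β or β) = 1 and 1 = 1
α or β = 1 or 1 = 1
(α and (β or β)) and (α or β) = 1 and 1 = 1
β or α = 1 or 1 = 1
β implies β = 1 implies 1 = 4
(β or α) implies (β implies β) = 1 implies 4 = 4
α and α = 1 and 1 = 1
(α and α) and β = 1 and 1 = 1
((β or α) implies (β implies β)) implies ((α and α) and β) = 4 implies 1 = 1
not (((β or α) implies (β implies β)) implies ((α and α) and β)) = not 1 = 3
((α and (β or β)) and (α or β)) and not (((β or α) implies (β implies β)) implies ((α and α) and β)) = 1 and 3 = 1

1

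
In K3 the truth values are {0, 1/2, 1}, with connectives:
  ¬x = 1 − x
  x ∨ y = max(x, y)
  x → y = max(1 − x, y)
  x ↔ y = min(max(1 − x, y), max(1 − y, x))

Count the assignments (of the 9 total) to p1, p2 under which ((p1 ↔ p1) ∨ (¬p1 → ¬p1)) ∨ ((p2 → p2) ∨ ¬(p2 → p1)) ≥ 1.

p1 = 0, p2 = 0 ↦ 1  ≥
p1 = 0, p2 = 1/2 ↦ 1  ≥
p1 = 0, p2 = 1 ↦ 1  ≥
p1 = 1/2, p2 = 0 ↦ 1  ≥
p1 = 1/2, p2 = 1/2 ↦ 1/2  <
p1 = 1/2, p2 = 1 ↦ 1  ≥
p1 = 1, p2 = 0 ↦ 1  ≥
p1 = 1, p2 = 1/2 ↦ 1  ≥
p1 = 1, p2 = 1 ↦ 1  ≥
So 8 of the 9 assignments meet the threshold.

8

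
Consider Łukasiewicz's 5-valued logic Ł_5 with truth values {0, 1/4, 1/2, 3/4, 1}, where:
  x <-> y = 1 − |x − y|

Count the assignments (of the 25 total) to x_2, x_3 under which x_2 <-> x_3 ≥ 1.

5

value 1: 5 assignments (counts)
value 3/4: 8 assignments
value 1/2: 6 assignments
value 1/4: 4 assignments
value 0: 2 assignments
So 5 of the 25 assignments meet the threshold.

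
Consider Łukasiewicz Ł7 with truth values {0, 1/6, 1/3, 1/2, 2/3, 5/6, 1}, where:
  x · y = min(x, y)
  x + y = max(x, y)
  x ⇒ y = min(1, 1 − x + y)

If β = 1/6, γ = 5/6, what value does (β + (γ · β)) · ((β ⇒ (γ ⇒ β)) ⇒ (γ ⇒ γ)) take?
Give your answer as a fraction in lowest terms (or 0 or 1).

1/6

γ · β = 5/6 · 1/6 = 1/6
β + (γ · β) = 1/6 + 1/6 = 1/6
γ ⇒ β = 5/6 ⇒ 1/6 = 1/3
β ⇒ (γ ⇒ β) = 1/6 ⇒ 1/3 = 1
γ ⇒ γ = 5/6 ⇒ 5/6 = 1
(β ⇒ (γ ⇒ β)) ⇒ (γ ⇒ γ) = 1 ⇒ 1 = 1
(β + (γ · β)) · ((β ⇒ (γ ⇒ β)) ⇒ (γ ⇒ γ)) = 1/6 · 1 = 1/6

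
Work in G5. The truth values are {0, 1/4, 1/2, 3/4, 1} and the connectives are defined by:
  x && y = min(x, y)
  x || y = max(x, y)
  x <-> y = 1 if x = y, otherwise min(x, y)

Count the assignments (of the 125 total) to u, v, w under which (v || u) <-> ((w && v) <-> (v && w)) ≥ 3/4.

80

value 1: 45 assignments (counts)
value 3/4: 35 assignments (counts)
value 1/2: 25 assignments
value 1/4: 15 assignments
value 0: 5 assignments
So 80 of the 125 assignments meet the threshold.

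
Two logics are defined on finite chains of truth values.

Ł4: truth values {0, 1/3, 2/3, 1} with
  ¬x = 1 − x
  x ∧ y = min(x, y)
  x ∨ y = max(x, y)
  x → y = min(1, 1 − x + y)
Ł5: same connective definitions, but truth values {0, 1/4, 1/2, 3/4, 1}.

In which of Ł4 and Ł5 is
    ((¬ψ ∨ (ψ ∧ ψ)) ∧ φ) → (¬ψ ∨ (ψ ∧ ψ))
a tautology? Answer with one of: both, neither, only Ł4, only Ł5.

In Ł4: every assignment gives 1 — tautology.
In Ł5: every assignment gives 1 — tautology.

both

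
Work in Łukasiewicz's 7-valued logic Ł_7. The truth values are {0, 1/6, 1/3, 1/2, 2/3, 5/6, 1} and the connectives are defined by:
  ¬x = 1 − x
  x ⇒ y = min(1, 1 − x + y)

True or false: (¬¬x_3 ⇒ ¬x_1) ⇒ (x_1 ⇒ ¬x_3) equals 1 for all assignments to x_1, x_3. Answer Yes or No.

At x_1 = 1, x_3 = 1/3, for instance:
¬x_3 = ¬1/3 = 2/3
¬¬x_3 = ¬2/3 = 1/3
¬x_1 = ¬1 = 0
¬¬x_3 ⇒ ¬x_1 = 1/3 ⇒ 0 = 2/3
x_1 ⇒ ¬x_3 = 1 ⇒ 2/3 = 2/3
(¬¬x_3 ⇒ ¬x_1) ⇒ (x_1 ⇒ ¬x_3) = 2/3 ⇒ 2/3 = 1
and checking the remaining 48 assignments likewise gives ≥ 1 in every case.

Yes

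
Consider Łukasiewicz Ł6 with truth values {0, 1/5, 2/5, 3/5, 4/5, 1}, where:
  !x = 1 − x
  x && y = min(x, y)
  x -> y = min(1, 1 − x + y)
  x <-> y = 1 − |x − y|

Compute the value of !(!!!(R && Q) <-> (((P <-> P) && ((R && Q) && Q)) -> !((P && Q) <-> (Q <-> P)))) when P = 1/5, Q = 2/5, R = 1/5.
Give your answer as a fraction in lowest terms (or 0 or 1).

R && Q = 1/5 && 2/5 = 1/5
!(R && Q) = !1/5 = 4/5
!!(R && Q) = !4/5 = 1/5
!!!(R && Q) = !1/5 = 4/5
P <-> P = 1/5 <-> 1/5 = 1
R && Q = 1/5 && 2/5 = 1/5
(R && Q) && Q = 1/5 && 2/5 = 1/5
(P <-> P) && ((R && Q) && Q) = 1 && 1/5 = 1/5
P && Q = 1/5 && 2/5 = 1/5
Q <-> P = 2/5 <-> 1/5 = 4/5
(P && Q) <-> (Q <-> P) = 1/5 <-> 4/5 = 2/5
!((P && Q) <-> (Q <-> P)) = !2/5 = 3/5
((P <-> P) && ((R && Q) && Q)) -> !((P && Q) <-> (Q <-> P)) = 1/5 -> 3/5 = 1
!!!(R && Q) <-> (((P <-> P) && ((R && Q) && Q)) -> !((P && Q) <-> (Q <-> P))) = 4/5 <-> 1 = 4/5
!(!!!(R && Q) <-> (((P <-> P) && ((R && Q) && Q)) -> !((P && Q) <-> (Q <-> P)))) = !4/5 = 1/5

1/5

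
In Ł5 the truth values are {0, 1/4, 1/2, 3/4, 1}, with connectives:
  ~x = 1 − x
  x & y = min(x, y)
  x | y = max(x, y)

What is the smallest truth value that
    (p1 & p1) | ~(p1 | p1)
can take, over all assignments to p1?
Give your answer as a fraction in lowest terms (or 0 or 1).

1/2

Take p1 = 1/2:
p1 & p1 = 1/2 & 1/2 = 1/2
p1 | p1 = 1/2 | 1/2 = 1/2
~(p1 | p1) = ~1/2 = 1/2
(p1 & p1) | ~(p1 | p1) = 1/2 | 1/2 = 1/2
No assignment yields a value below 1/2, so this is the minimum.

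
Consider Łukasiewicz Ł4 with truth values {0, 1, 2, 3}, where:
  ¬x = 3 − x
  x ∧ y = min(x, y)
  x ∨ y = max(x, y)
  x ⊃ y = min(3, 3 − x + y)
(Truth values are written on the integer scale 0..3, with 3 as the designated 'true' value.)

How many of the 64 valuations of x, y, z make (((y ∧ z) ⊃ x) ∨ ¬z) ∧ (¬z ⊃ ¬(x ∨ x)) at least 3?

26

value 3: 26 assignments (counts)
value 2: 21 assignments
value 1: 12 assignments
value 0: 5 assignments
So 26 of the 64 assignments meet the threshold.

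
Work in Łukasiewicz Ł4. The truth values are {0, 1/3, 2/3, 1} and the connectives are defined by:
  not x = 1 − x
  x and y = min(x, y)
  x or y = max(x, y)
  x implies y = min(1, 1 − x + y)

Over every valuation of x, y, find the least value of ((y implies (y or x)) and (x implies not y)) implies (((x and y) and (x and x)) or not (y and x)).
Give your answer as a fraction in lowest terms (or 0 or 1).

2/3

Take x = 1/3, y = 1/3:
y or x = 1/3 or 1/3 = 1/3
y implies (y or x) = 1/3 implies 1/3 = 1
not y = not 1/3 = 2/3
x implies not y = 1/3 implies 2/3 = 1
(y implies (y or x)) and (x implies not y) = 1 and 1 = 1
x and y = 1/3 and 1/3 = 1/3
x and x = 1/3 and 1/3 = 1/3
(x and y) and (x and x) = 1/3 and 1/3 = 1/3
y and x = 1/3 and 1/3 = 1/3
not (y and x) = not 1/3 = 2/3
((x and y) and (x and x)) or not (y and x) = 1/3 or 2/3 = 2/3
((y implies (y or x)) and (x implies not y)) implies (((x and y) and (x and x)) or not (y and x)) = 1 implies 2/3 = 2/3
No assignment yields a value below 2/3, so this is the minimum.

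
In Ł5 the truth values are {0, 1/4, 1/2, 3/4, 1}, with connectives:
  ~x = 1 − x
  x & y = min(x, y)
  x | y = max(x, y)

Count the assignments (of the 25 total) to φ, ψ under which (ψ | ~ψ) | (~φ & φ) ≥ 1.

value 1: 10 assignments (counts)
value 3/4: 10 assignments
value 1/2: 5 assignments
So 10 of the 25 assignments meet the threshold.

10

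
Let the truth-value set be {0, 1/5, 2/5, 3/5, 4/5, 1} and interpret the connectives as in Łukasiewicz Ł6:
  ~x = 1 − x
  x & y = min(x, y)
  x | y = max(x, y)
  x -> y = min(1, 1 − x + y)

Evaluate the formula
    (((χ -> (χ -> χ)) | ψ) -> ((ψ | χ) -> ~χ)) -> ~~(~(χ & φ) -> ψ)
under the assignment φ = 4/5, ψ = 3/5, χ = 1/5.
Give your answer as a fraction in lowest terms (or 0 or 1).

χ -> χ = 1/5 -> 1/5 = 1
χ -> (χ -> χ) = 1/5 -> 1 = 1
(χ -> (χ -> χ)) | ψ = 1 | 3/5 = 1
ψ | χ = 3/5 | 1/5 = 3/5
~χ = ~1/5 = 4/5
(ψ | χ) -> ~χ = 3/5 -> 4/5 = 1
((χ -> (χ -> χ)) | ψ) -> ((ψ | χ) -> ~χ) = 1 -> 1 = 1
χ & φ = 1/5 & 4/5 = 1/5
~(χ & φ) = ~1/5 = 4/5
~(χ & φ) -> ψ = 4/5 -> 3/5 = 4/5
~(~(χ & φ) -> ψ) = ~4/5 = 1/5
~~(~(χ & φ) -> ψ) = ~1/5 = 4/5
(((χ -> (χ -> χ)) | ψ) -> ((ψ | χ) -> ~χ)) -> ~~(~(χ & φ) -> ψ) = 1 -> 4/5 = 4/5

4/5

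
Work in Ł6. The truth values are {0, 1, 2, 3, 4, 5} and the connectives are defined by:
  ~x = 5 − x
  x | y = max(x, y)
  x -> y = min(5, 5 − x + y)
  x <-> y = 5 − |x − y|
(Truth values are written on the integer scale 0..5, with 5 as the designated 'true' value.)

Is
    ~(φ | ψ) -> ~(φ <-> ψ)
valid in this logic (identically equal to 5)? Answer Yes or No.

Counterexample: take φ = 0, ψ = 0.
φ | ψ = 0 | 0 = 0
~(φ | ψ) = ~0 = 5
φ <-> ψ = 0 <-> 0 = 5
~(φ <-> ψ) = ~5 = 0
~(φ | ψ) -> ~(φ <-> ψ) = 5 -> 0 = 0
This gives 0 ≠ 5.

No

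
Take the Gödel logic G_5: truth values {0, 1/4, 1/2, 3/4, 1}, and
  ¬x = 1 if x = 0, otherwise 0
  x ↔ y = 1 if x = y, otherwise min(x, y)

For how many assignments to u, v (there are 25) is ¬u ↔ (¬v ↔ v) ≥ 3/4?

value 1: 20 assignments (counts)
value 0: 5 assignments
So 20 of the 25 assignments meet the threshold.

20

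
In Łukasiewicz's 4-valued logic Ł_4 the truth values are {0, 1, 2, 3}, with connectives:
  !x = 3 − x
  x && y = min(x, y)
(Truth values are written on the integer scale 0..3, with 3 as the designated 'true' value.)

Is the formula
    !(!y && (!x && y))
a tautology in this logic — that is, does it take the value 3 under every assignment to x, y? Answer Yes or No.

No

Counterexample: take x = 0, y = 1.
!y = !1 = 2
!x = !0 = 3
!x && y = 3 && 1 = 1
!y && (!x && y) = 2 && 1 = 1
!(!y && (!x && y)) = !1 = 2
This gives 2 ≠ 3.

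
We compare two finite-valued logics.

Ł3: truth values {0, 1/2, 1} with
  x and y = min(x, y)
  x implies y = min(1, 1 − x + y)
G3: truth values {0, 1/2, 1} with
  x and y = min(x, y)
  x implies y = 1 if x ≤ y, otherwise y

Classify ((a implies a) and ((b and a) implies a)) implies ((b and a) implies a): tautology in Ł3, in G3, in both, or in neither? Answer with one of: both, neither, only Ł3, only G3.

In Ł3: every assignment gives 1 — tautology.
In G3: every assignment gives 1 — tautology.

both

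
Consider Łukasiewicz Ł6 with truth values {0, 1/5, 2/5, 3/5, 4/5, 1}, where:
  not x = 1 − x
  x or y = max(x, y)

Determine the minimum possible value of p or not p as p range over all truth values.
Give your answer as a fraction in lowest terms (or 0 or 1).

Take p = 2/5:
not p = not 2/5 = 3/5
p or not p = 2/5 or 3/5 = 3/5
No assignment yields a value below 3/5, so this is the minimum.

3/5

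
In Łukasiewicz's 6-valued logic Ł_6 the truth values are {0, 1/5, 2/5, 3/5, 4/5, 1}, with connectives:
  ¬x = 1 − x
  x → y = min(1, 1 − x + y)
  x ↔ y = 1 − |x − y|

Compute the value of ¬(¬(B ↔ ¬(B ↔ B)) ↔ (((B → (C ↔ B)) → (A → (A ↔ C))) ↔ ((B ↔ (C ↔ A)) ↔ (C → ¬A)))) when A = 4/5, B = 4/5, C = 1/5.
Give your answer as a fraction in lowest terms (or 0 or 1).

1/5

B ↔ B = 4/5 ↔ 4/5 = 1
¬(B ↔ B) = ¬1 = 0
B ↔ ¬(B ↔ B) = 4/5 ↔ 0 = 1/5
¬(B ↔ ¬(B ↔ B)) = ¬1/5 = 4/5
C ↔ B = 1/5 ↔ 4/5 = 2/5
B → (C ↔ B) = 4/5 → 2/5 = 3/5
A ↔ C = 4/5 ↔ 1/5 = 2/5
A → (A ↔ C) = 4/5 → 2/5 = 3/5
(B → (C ↔ B)) → (A → (A ↔ C)) = 3/5 → 3/5 = 1
C ↔ A = 1/5 ↔ 4/5 = 2/5
B ↔ (C ↔ A) = 4/5 ↔ 2/5 = 3/5
¬A = ¬4/5 = 1/5
C → ¬A = 1/5 → 1/5 = 1
(B ↔ (C ↔ A)) ↔ (C → ¬A) = 3/5 ↔ 1 = 3/5
((B → (C ↔ B)) → (A → (A ↔ C))) ↔ ((B ↔ (C ↔ A)) ↔ (C → ¬A)) = 1 ↔ 3/5 = 3/5
¬(B ↔ ¬(B ↔ B)) ↔ (((B → (C ↔ B)) → (A → (A ↔ C))) ↔ ((B ↔ (C ↔ A)) ↔ (C → ¬A))) = 4/5 ↔ 3/5 = 4/5
¬(¬(B ↔ ¬(B ↔ B)) ↔ (((B → (C ↔ B)) → (A → (A ↔ C))) ↔ ((B ↔ (C ↔ A)) ↔ (C → ¬A)))) = ¬4/5 = 1/5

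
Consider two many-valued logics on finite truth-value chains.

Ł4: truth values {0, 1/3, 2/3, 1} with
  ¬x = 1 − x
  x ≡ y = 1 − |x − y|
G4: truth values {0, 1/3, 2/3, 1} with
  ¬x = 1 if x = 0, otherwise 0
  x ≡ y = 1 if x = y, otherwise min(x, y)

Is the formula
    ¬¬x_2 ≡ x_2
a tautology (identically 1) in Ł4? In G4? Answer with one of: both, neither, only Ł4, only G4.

only Ł4

In Ł4: every assignment gives 1 — tautology.
In G4: at x_2 = 1/3 the value is 1/3 — not a tautology.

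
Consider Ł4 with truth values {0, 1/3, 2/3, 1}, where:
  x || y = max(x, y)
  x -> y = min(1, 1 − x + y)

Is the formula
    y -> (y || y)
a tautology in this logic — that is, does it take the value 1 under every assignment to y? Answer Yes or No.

y = 0 ↦ 1
y = 1/3 ↦ 1
y = 2/3 ↦ 1
y = 1 ↦ 1
Every assignment gives a value ≥ 1.

Yes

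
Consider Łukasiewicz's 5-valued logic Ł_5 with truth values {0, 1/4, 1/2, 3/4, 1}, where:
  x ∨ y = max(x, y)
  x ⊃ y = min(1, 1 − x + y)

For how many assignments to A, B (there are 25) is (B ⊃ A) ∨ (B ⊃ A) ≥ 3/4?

19

value 1: 15 assignments (counts)
value 3/4: 4 assignments (counts)
value 1/2: 3 assignments
value 1/4: 2 assignments
value 0: 1 assignment
So 19 of the 25 assignments meet the threshold.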